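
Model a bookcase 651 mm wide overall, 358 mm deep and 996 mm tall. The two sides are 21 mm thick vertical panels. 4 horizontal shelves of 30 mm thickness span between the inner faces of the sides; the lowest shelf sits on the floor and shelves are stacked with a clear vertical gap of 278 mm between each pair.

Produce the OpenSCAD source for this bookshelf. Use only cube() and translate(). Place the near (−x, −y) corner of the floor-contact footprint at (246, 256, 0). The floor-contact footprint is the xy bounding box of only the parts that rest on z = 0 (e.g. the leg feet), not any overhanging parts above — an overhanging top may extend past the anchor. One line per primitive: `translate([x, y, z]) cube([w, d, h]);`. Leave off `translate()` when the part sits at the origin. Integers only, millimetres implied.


translate([246, 256, 0]) cube([21, 358, 996]);
translate([876, 256, 0]) cube([21, 358, 996]);
translate([267, 256, 0]) cube([609, 358, 30]);
translate([267, 256, 308]) cube([609, 358, 30]);
translate([267, 256, 616]) cube([609, 358, 30]);
translate([267, 256, 924]) cube([609, 358, 30]);


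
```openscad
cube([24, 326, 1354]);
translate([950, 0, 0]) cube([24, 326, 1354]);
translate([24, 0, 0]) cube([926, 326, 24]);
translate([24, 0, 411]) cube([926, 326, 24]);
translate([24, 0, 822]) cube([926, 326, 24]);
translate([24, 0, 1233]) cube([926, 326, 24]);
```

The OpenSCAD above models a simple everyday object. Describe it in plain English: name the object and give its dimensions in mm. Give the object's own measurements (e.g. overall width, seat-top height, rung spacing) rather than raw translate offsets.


An open bookshelf. Two side panels, each 24 mm thick, 326 mm deep and 1354 mm tall, stand 974 mm apart (outside-to-outside). Between them sit 4 shelves, each 24 mm thick and 326 mm deep, spanning the full gap between the sides. The bottom shelf rests on the floor (its underside at z = 0) and the clear gap between one shelf's top and the next shelf's underside is 387 mm.


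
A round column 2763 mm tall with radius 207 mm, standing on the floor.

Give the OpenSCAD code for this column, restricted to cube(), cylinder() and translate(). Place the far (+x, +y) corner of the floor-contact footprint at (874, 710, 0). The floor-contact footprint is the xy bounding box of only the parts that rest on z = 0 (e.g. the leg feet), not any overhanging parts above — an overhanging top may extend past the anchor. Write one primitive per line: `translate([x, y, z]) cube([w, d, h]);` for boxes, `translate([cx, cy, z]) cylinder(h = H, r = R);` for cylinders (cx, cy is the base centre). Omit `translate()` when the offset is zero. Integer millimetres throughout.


translate([667, 503, 0]) cylinder(h = 2763, r = 207);


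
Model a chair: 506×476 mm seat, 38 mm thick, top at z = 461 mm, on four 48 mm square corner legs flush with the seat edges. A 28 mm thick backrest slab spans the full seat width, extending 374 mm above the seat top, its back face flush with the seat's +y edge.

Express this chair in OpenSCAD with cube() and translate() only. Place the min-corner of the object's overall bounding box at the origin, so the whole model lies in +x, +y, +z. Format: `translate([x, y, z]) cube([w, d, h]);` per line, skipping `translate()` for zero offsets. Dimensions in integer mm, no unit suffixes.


translate([0, 0, 423]) cube([506, 476, 38]);
cube([48, 48, 423]);
translate([458, 0, 0]) cube([48, 48, 423]);
translate([0, 428, 0]) cube([48, 48, 423]);
translate([458, 428, 0]) cube([48, 48, 423]);
translate([0, 448, 461]) cube([506, 28, 374]);


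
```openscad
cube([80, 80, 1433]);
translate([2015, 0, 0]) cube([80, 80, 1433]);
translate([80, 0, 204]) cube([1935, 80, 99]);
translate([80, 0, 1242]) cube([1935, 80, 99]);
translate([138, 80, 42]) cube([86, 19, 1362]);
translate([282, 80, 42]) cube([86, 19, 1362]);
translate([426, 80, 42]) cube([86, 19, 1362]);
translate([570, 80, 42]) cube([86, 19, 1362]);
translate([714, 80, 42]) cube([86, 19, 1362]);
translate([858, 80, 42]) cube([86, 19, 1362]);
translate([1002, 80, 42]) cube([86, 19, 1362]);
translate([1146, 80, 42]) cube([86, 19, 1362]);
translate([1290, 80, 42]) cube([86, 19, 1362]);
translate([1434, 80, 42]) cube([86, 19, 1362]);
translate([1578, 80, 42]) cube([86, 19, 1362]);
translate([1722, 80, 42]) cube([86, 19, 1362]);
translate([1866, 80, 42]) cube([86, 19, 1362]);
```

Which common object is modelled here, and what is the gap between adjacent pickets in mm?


A fence section. The picket gap is 58 mm.

Two posts, two rails, 13 pickets — a fence section. Span 1935 mm holds 13 pickets of 86 mm with 14 equal gaps: ⌊(1935 − 13·86) / 14⌋ = 58 mm.


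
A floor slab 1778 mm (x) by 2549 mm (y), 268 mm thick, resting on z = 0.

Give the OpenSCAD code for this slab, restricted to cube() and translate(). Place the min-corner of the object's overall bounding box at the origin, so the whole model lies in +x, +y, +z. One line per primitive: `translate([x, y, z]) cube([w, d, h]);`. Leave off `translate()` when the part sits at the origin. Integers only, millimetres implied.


cube([1778, 2549, 268]);


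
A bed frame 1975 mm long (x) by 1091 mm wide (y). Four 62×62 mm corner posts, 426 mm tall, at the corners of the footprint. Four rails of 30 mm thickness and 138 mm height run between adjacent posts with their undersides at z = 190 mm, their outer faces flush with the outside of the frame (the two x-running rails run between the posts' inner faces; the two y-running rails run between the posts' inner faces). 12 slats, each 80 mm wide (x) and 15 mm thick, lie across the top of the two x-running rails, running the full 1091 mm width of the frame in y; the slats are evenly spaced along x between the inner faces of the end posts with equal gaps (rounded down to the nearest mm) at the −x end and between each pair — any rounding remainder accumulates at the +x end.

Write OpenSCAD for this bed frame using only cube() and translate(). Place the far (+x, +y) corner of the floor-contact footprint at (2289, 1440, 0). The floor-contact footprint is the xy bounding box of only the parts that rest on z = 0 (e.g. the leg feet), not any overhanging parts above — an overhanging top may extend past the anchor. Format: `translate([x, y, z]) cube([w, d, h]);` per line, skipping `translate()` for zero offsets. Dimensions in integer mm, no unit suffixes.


// slat z = rail_z + rail_h = 190 + 138 = 328
// slat gap = ⌊(1851 − 12·80) / 13⌋ = 68
translate([314, 349, 0]) cube([62, 62, 426]);
translate([314, 1378, 0]) cube([62, 62, 426]);
translate([2227, 349, 0]) cube([62, 62, 426]);
translate([2227, 1378, 0]) cube([62, 62, 426]);
translate([376, 349, 190]) cube([1851, 30, 138]);
translate([376, 1410, 190]) cube([1851, 30, 138]);
translate([314, 411, 190]) cube([30, 967, 138]);
translate([2259, 411, 190]) cube([30, 967, 138]);
translate([444, 349, 328]) cube([80, 1091, 15]);
translate([592, 349, 328]) cube([80, 1091, 15]);
translate([740, 349, 328]) cube([80, 1091, 15]);
translate([888, 349, 328]) cube([80, 1091, 15]);
translate([1036, 349, 328]) cube([80, 1091, 15]);
translate([1184, 349, 328]) cube([80, 1091, 15]);
translate([1332, 349, 328]) cube([80, 1091, 15]);
translate([1480, 349, 328]) cube([80, 1091, 15]);
translate([1628, 349, 328]) cube([80, 1091, 15]);
translate([1776, 349, 328]) cube([80, 1091, 15]);
translate([1924, 349, 328]) cube([80, 1091, 15]);
translate([2072, 349, 328]) cube([80, 1091, 15]);


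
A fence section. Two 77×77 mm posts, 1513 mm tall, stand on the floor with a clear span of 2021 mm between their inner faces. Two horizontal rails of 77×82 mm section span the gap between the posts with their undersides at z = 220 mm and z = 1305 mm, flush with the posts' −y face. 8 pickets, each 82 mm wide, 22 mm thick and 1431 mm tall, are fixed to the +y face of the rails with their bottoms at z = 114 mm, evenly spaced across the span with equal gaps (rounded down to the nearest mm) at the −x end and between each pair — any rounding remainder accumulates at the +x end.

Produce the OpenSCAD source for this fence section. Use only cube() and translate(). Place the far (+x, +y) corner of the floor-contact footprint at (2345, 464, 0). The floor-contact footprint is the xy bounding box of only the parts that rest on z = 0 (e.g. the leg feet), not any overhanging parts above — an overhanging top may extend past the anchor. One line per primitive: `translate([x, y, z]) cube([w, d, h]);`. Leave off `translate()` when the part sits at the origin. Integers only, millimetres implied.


translate([170, 387, 0]) cube([77, 77, 1513]);
translate([2268, 387, 0]) cube([77, 77, 1513]);
translate([247, 387, 220]) cube([2021, 77, 82]);
translate([247, 387, 1305]) cube([2021, 77, 82]);
translate([398, 464, 114]) cube([82, 22, 1431]);
translate([631, 464, 114]) cube([82, 22, 1431]);
translate([864, 464, 114]) cube([82, 22, 1431]);
translate([1097, 464, 114]) cube([82, 22, 1431]);
translate([1330, 464, 114]) cube([82, 22, 1431]);
translate([1563, 464, 114]) cube([82, 22, 1431]);
translate([1796, 464, 114]) cube([82, 22, 1431]);
translate([2029, 464, 114]) cube([82, 22, 1431]);


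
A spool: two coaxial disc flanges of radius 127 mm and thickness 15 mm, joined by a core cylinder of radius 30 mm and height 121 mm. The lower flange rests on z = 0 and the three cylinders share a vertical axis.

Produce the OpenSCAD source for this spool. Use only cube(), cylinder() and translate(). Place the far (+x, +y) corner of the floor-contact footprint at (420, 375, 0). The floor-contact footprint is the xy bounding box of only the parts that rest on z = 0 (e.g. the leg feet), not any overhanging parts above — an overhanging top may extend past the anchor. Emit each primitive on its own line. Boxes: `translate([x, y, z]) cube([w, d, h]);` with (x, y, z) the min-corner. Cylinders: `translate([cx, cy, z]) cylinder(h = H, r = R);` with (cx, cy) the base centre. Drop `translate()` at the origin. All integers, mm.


translate([293, 248, 0]) cylinder(h = 15, r = 127);
translate([293, 248, 15]) cylinder(h = 121, r = 30);
translate([293, 248, 136]) cylinder(h = 15, r = 127);


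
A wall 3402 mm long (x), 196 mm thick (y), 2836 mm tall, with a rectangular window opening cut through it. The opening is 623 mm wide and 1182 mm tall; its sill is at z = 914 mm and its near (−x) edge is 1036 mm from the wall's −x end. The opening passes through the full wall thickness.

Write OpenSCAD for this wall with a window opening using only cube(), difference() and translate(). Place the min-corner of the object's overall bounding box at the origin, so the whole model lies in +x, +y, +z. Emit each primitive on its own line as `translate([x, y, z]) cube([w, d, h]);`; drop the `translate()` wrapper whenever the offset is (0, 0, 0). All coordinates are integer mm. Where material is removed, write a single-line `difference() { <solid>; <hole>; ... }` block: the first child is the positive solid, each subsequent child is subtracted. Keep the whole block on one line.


difference() { cube([3402, 196, 2836]); translate([1036, 0, 914]) cube([623, 196, 1182]); }


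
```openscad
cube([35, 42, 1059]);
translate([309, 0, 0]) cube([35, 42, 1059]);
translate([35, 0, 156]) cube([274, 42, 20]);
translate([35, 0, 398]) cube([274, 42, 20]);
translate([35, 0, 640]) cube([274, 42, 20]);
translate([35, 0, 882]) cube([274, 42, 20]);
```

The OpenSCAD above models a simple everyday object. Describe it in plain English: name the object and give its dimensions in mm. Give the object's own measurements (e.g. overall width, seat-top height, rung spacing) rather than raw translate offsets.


A straight ladder. Two 35×42 mm vertical rails, 1059 mm tall, stand 344 mm apart (outside-to-outside) with their front faces coplanar on the −y side. 4 rungs, each 42 mm deep and 20 mm tall, span between the inner faces of the rails, front faces flush with the rails. The lowest rung's underside is at z = 156 mm and rungs are spaced 242 mm apart (underside to underside).


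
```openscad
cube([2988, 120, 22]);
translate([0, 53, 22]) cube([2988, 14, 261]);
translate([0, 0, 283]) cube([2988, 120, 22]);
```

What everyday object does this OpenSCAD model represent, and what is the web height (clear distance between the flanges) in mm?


An I-beam. The web height is 261 mm.

Two wide flanges with a thin centred web — an I-beam. Overall 305 mm minus two 22 mm flanges gives a web of 305 − 2·22 = 261 mm.


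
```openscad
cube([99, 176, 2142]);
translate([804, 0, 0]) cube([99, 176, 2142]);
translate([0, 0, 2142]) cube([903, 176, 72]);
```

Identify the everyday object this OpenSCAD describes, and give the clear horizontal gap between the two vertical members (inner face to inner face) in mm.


A door frame. The clear opening width is 705 mm.

Two 2142 mm tall posts with a header on top — a door frame. The left jamb is 99 mm wide at x = 0; the right jamb starts at x = 804. The clear opening is 804 − 99 = 705 mm.


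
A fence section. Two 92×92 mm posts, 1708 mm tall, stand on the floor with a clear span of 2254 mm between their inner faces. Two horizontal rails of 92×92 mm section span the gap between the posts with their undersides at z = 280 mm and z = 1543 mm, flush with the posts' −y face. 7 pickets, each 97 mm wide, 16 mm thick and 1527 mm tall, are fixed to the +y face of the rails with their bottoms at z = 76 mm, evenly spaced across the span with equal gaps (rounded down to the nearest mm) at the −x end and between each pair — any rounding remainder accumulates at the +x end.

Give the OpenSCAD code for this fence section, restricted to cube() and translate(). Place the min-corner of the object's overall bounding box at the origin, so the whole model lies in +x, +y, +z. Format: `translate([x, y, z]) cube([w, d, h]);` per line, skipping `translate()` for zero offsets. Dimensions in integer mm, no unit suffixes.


cube([92, 92, 1708]);
translate([2346, 0, 0]) cube([92, 92, 1708]);
translate([92, 0, 280]) cube([2254, 92, 92]);
translate([92, 0, 1543]) cube([2254, 92, 92]);
translate([288, 92, 76]) cube([97, 16, 1527]);
translate([581, 92, 76]) cube([97, 16, 1527]);
translate([874, 92, 76]) cube([97, 16, 1527]);
translate([1167, 92, 76]) cube([97, 16, 1527]);
translate([1460, 92, 76]) cube([97, 16, 1527]);
translate([1753, 92, 76]) cube([97, 16, 1527]);
translate([2046, 92, 76]) cube([97, 16, 1527]);


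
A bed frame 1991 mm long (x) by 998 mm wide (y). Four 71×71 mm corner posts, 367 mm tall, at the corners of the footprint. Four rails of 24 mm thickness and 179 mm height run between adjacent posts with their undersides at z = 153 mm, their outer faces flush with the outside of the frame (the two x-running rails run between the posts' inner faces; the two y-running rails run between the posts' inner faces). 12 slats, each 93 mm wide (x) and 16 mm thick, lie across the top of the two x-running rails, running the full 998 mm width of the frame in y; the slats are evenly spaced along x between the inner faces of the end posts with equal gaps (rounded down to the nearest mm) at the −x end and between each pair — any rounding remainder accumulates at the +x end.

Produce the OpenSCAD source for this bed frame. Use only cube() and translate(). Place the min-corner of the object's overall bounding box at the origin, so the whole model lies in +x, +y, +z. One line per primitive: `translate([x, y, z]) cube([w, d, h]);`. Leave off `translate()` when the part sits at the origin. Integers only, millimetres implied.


cube([71, 71, 367]);
translate([0, 927, 0]) cube([71, 71, 367]);
translate([1920, 0, 0]) cube([71, 71, 367]);
translate([1920, 927, 0]) cube([71, 71, 367]);
translate([71, 0, 153]) cube([1849, 24, 179]);
translate([71, 974, 153]) cube([1849, 24, 179]);
translate([0, 71, 153]) cube([24, 856, 179]);
translate([1967, 71, 153]) cube([24, 856, 179]);
translate([127, 0, 332]) cube([93, 998, 16]);
translate([276, 0, 332]) cube([93, 998, 16]);
translate([425, 0, 332]) cube([93, 998, 16]);
translate([574, 0, 332]) cube([93, 998, 16]);
translate([723, 0, 332]) cube([93, 998, 16]);
translate([872, 0, 332]) cube([93, 998, 16]);
translate([1021, 0, 332]) cube([93, 998, 16]);
translate([1170, 0, 332]) cube([93, 998, 16]);
translate([1319, 0, 332]) cube([93, 998, 16]);
translate([1468, 0, 332]) cube([93, 998, 16]);
translate([1617, 0, 332]) cube([93, 998, 16]);
translate([1766, 0, 332]) cube([93, 998, 16]);


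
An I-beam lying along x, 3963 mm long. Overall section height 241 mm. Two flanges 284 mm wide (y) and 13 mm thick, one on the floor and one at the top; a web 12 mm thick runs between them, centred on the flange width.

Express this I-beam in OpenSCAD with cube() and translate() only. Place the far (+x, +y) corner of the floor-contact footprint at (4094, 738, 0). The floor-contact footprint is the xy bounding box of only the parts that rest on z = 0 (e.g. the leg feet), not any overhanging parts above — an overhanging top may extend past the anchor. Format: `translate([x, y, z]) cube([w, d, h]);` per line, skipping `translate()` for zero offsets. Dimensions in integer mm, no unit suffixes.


translate([131, 454, 0]) cube([3963, 284, 13]);
translate([131, 590, 13]) cube([3963, 12, 215]);
translate([131, 454, 228]) cube([3963, 284, 13]);


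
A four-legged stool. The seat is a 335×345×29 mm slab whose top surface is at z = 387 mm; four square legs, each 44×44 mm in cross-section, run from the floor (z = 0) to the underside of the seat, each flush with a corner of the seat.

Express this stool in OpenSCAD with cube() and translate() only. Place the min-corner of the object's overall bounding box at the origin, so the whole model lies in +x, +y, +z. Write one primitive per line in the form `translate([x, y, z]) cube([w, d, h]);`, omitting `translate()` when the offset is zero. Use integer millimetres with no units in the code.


translate([0, 0, 358]) cube([335, 345, 29]);
cube([44, 44, 358]);
translate([291, 0, 0]) cube([44, 44, 358]);
translate([0, 301, 0]) cube([44, 44, 358]);
translate([291, 301, 0]) cube([44, 44, 358]);


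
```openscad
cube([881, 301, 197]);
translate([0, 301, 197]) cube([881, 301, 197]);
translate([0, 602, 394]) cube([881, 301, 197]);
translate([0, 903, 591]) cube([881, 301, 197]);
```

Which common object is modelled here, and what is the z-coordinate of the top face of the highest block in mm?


A staircase. The total rise is 788 mm.

4 identical blocks, each offset up and back from the previous — a staircase. Each step is 197 mm tall and there are 4 of them, so the total rise is 4 × 197 = 788 mm.


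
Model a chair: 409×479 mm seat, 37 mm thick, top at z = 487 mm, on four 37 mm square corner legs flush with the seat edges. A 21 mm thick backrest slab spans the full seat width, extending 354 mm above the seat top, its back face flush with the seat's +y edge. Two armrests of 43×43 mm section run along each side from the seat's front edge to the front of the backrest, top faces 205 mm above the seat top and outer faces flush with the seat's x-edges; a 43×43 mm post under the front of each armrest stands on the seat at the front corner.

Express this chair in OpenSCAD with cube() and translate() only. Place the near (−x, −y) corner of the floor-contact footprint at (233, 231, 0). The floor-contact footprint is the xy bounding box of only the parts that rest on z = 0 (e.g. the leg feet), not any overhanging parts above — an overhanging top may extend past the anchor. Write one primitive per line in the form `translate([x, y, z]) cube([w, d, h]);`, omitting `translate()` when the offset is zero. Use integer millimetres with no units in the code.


translate([233, 231, 450]) cube([409, 479, 37]);
translate([233, 231, 0]) cube([37, 37, 450]);
translate([605, 231, 0]) cube([37, 37, 450]);
translate([233, 673, 0]) cube([37, 37, 450]);
translate([605, 673, 0]) cube([37, 37, 450]);
translate([233, 689, 487]) cube([409, 21, 354]);
translate([233, 231, 649]) cube([43, 458, 43]);
translate([599, 231, 649]) cube([43, 458, 43]);
translate([233, 231, 487]) cube([43, 43, 162]);
translate([599, 231, 487]) cube([43, 43, 162]);


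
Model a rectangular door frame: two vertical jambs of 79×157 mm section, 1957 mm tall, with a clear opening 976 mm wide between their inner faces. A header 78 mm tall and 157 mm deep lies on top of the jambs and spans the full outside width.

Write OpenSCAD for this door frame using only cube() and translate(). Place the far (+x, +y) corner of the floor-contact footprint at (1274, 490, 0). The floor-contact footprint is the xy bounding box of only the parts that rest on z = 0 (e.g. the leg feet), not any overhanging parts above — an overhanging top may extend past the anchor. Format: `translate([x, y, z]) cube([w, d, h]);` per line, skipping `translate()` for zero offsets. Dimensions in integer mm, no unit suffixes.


translate([140, 333, 0]) cube([79, 157, 1957]);
translate([1195, 333, 0]) cube([79, 157, 1957]);
translate([140, 333, 1957]) cube([1134, 157, 78]);


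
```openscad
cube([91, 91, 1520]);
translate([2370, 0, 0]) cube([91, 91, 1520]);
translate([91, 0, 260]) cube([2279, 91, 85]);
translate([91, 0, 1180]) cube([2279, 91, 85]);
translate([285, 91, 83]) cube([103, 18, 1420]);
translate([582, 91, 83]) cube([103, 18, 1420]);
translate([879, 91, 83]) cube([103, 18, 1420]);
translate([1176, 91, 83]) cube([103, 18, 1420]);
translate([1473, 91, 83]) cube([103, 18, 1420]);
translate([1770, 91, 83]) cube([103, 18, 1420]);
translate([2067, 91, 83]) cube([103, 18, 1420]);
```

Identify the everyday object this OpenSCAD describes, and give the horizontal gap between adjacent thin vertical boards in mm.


A fence section. The picket gap is 194 mm.

Two posts, two rails, 7 pickets — a fence section. Span 2279 mm holds 7 pickets of 103 mm with 8 equal gaps: ⌊(2279 − 7·103) / 8⌋ = 194 mm.


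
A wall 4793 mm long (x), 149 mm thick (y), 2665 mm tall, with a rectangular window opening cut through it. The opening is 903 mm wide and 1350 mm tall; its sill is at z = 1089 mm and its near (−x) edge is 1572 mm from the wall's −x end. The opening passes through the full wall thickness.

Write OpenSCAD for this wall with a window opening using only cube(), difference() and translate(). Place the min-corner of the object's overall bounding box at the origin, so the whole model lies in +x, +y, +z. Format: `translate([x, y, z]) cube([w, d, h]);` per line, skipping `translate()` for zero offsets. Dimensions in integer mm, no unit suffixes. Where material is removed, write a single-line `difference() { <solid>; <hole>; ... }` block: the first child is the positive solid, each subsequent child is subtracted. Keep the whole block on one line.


difference() { cube([4793, 149, 2665]); translate([1572, 0, 1089]) cube([903, 149, 1350]); }


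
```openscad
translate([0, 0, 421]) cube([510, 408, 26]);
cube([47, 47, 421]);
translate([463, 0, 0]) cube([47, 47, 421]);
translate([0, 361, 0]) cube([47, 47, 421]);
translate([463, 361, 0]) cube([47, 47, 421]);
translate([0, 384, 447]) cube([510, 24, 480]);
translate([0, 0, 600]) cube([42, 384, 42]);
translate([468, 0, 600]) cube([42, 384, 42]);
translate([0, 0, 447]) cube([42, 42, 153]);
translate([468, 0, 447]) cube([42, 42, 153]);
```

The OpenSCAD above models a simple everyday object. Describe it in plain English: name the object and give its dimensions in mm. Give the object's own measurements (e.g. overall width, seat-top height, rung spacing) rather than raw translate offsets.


A chair. The seat is a 510×408×26 mm slab with its top at z = 447 mm, on four 47×47 mm corner legs (flush with the seat edges, standing on z = 0). A flat backrest 24 mm thick, 480 mm tall, spans the full seat width and rises from the seat top along its +y edge, rear face flush with the rear of the seat. Two armrests of 42×42 mm section run along each side from the seat's front edge to the front of the backrest, top faces 195 mm above the seat top and outer faces flush with the seat's x-edges; a 42×42 mm post under the front of each armrest stands on the seat at the front corner.


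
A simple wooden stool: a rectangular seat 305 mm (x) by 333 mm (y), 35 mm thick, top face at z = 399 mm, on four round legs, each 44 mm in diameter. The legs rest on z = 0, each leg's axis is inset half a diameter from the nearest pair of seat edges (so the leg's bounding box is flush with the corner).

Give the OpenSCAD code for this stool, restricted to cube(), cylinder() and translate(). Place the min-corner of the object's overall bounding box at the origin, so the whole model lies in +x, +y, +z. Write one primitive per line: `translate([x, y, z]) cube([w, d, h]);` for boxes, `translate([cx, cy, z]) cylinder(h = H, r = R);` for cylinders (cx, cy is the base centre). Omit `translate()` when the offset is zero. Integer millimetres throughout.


translate([0, 0, 364]) cube([305, 333, 35]);
translate([22, 22, 0]) cylinder(h = 364, r = 22);
translate([283, 22, 0]) cylinder(h = 364, r = 22);
translate([22, 311, 0]) cylinder(h = 364, r = 22);
translate([283, 311, 0]) cylinder(h = 364, r = 22);


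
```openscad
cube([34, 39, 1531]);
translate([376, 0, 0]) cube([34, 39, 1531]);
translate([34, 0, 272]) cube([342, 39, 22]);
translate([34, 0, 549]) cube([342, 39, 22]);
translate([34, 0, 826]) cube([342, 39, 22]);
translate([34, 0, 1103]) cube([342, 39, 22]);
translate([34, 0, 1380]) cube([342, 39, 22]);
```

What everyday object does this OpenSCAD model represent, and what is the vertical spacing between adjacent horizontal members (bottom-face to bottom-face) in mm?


A ladder. The rung spacing is 277 mm.

Two tall 34×39 posts with 5 short bars between them — a ladder. Adjacent rungs sit at z = 272 and z = 549, so the spacing is 549 − 272 = 277 mm.


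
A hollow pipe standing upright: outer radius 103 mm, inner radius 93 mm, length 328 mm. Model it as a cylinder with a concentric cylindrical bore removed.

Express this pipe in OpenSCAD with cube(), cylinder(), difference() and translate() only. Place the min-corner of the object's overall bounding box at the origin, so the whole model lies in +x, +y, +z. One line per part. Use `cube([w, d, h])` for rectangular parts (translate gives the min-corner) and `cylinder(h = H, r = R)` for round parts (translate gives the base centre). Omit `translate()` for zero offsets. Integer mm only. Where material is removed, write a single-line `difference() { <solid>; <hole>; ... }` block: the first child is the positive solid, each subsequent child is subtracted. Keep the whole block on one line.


difference() { translate([103, 103, 0]) cylinder(h = 328, r = 103); translate([103, 103, 0]) cylinder(h = 328, r = 93); }


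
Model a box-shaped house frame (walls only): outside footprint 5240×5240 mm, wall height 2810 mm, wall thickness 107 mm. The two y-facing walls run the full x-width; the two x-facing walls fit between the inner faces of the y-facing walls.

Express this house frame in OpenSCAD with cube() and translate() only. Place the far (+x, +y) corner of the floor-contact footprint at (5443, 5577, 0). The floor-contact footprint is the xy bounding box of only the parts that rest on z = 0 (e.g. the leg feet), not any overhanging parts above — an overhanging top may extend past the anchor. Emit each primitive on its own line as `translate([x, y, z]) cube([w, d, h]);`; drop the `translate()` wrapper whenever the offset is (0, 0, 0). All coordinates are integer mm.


translate([203, 337, 0]) cube([5240, 107, 2810]);
translate([203, 5470, 0]) cube([5240, 107, 2810]);
translate([203, 444, 0]) cube([107, 5026, 2810]);
translate([5336, 444, 0]) cube([107, 5026, 2810]);


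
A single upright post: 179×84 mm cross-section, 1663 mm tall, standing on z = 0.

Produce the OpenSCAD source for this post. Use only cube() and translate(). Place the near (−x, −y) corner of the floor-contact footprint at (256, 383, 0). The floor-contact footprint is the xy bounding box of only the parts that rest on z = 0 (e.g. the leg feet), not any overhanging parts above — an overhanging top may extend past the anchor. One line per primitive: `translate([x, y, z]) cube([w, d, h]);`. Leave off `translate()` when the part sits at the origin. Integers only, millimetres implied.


translate([256, 383, 0]) cube([179, 84, 1663]);


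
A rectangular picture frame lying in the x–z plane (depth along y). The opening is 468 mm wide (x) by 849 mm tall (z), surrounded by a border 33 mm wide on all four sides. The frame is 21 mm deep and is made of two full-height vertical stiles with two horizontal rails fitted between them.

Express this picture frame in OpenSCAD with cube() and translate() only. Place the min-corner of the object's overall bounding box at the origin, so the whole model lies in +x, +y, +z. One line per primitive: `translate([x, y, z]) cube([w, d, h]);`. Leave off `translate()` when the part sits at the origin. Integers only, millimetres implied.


cube([33, 21, 915]);
translate([501, 0, 0]) cube([33, 21, 915]);
translate([33, 0, 0]) cube([468, 21, 33]);
translate([33, 0, 882]) cube([468, 21, 33]);


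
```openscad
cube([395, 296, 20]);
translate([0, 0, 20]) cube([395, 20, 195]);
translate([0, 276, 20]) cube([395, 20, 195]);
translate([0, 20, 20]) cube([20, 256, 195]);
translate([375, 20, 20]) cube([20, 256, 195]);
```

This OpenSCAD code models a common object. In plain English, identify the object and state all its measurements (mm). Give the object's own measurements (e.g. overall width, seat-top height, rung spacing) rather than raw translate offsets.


An open-topped rectangular box: outside dimensions 395×296×215 mm, with a uniform wall and base thickness of 20 mm. The base is a full 395×296 slab on the floor; four walls sit on top of the base. The front and back walls (the −y and +y sides) span the full width; the two side walls fit between them.


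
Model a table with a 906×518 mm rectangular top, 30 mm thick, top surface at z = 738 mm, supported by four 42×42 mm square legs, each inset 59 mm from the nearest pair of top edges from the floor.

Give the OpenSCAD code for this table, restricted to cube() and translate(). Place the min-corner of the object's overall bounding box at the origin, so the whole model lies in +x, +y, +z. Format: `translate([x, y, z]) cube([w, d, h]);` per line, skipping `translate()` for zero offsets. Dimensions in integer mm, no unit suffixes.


// leg_h = 738 - 30 = 708
translate([0, 0, 708]) cube([906, 518, 30]);
translate([59, 59, 0]) cube([42, 42, 708]);
translate([805, 59, 0]) cube([42, 42, 708]);
translate([59, 417, 0]) cube([42, 42, 708]);
translate([805, 417, 0]) cube([42, 42, 708]);


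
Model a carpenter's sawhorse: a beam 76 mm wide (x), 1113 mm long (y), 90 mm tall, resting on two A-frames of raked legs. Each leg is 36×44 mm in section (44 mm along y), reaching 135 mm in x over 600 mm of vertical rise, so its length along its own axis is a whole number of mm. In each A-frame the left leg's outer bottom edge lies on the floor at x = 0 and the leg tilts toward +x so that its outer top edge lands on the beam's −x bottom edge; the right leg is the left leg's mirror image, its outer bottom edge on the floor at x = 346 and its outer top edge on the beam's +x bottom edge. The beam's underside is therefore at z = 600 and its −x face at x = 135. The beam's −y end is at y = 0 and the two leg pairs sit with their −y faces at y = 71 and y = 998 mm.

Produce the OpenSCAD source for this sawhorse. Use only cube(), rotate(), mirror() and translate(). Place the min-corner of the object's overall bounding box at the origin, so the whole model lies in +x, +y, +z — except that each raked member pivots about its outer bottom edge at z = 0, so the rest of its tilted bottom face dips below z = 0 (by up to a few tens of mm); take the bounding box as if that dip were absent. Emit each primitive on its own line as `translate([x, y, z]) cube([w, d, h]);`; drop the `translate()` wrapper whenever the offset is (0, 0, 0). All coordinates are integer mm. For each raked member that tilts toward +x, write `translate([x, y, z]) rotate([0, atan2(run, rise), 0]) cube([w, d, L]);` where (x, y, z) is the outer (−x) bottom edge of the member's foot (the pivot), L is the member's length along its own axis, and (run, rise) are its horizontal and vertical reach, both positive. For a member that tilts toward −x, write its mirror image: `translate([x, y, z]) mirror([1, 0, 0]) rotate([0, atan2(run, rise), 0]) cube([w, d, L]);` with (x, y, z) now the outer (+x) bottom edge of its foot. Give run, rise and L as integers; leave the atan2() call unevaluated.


// leg length = √(135² + 600²) = 615
// right-leg outer foot x = 2·135 + 76 = 346
// beam min-corner = (135, 0, 600)
translate([135, 0, 600]) cube([76, 1113, 90]);
translate([0, 71, 0]) rotate([0, atan2(135, 600), 0]) cube([36, 44, 615]);
translate([346, 71, 0]) mirror([1, 0, 0]) rotate([0, atan2(135, 600), 0]) cube([36, 44, 615]);
translate([0, 998, 0]) rotate([0, atan2(135, 600), 0]) cube([36, 44, 615]);
translate([346, 998, 0]) mirror([1, 0, 0]) rotate([0, atan2(135, 600), 0]) cube([36, 44, 615]);


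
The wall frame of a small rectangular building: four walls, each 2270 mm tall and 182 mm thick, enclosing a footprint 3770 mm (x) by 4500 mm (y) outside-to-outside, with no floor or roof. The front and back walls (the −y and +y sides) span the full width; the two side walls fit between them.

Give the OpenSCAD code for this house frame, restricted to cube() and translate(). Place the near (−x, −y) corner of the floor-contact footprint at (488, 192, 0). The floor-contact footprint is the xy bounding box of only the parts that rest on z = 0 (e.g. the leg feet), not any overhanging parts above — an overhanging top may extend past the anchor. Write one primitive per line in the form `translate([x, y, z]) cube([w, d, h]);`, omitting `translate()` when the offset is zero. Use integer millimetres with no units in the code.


translate([488, 192, 0]) cube([3770, 182, 2270]);
translate([488, 4510, 0]) cube([3770, 182, 2270]);
translate([488, 374, 0]) cube([182, 4136, 2270]);
translate([4076, 374, 0]) cube([182, 4136, 2270]);


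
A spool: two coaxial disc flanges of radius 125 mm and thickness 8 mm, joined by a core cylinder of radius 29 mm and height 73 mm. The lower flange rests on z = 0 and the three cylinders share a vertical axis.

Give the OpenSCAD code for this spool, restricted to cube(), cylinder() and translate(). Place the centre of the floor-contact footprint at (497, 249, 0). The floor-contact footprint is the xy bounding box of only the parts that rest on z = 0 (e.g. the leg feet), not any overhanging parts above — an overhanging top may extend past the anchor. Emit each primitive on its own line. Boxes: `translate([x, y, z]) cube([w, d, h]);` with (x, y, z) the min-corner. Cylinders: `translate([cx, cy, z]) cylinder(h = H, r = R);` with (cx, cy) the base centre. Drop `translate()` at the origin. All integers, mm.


translate([497, 249, 0]) cylinder(h = 8, r = 125);
translate([497, 249, 8]) cylinder(h = 73, r = 29);
translate([497, 249, 81]) cylinder(h = 8, r = 125);


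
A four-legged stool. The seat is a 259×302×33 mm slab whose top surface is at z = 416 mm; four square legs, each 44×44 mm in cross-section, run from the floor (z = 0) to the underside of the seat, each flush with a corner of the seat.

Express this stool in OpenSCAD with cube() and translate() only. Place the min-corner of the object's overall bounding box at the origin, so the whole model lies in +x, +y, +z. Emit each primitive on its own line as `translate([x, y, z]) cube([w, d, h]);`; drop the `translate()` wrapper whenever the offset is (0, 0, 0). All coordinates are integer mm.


// leg_h = 416 - 33 = 383
translate([0, 0, 383]) cube([259, 302, 33]);
cube([44, 44, 383]);
translate([215, 0, 0]) cube([44, 44, 383]);
translate([0, 258, 0]) cube([44, 44, 383]);
translate([215, 258, 0]) cube([44, 44, 383]);


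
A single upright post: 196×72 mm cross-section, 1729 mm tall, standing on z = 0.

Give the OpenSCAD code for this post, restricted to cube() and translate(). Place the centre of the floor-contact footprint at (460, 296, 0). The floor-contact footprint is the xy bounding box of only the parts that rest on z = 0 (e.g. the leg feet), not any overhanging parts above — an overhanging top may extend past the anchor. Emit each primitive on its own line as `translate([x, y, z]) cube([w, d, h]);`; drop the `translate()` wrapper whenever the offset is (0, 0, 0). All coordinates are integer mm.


translate([362, 260, 0]) cube([196, 72, 1729]);


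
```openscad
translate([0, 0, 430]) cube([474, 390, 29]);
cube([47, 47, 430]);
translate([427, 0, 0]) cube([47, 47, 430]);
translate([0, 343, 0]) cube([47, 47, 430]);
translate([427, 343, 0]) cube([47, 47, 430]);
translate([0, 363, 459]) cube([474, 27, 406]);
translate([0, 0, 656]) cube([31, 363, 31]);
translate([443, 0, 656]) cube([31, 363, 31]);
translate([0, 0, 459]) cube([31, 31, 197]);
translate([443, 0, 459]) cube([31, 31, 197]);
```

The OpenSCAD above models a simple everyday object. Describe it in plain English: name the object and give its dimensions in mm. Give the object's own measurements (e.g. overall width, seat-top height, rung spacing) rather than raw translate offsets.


A chair. The seat is a 474×390×29 mm slab with its top at z = 459 mm, on four 47×47 mm corner legs (flush with the seat edges, standing on z = 0). A flat backrest 27 mm thick, 406 mm tall, spans the full seat width and rises from the seat top along its +y edge, rear face flush with the rear of the seat. Two armrests of 31×31 mm section run along each side from the seat's front edge to the front of the backrest, top faces 228 mm above the seat top and outer faces flush with the seat's x-edges; a 31×31 mm post under the front of each armrest stands on the seat at the front corner.


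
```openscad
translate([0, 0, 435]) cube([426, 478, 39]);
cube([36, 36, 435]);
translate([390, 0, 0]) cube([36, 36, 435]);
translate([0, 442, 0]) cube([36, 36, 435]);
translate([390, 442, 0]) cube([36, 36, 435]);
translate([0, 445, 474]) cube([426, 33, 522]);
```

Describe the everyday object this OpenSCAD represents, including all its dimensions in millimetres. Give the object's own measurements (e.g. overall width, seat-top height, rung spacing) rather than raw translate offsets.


A chair. The seat is a 426×478×39 mm slab with its top at z = 474 mm, on four 36×36 mm corner legs (flush with the seat edges, standing on z = 0). A flat backrest 33 mm thick, 522 mm tall, spans the full seat width and rises from the seat top along its +y edge, rear face flush with the rear of the seat.


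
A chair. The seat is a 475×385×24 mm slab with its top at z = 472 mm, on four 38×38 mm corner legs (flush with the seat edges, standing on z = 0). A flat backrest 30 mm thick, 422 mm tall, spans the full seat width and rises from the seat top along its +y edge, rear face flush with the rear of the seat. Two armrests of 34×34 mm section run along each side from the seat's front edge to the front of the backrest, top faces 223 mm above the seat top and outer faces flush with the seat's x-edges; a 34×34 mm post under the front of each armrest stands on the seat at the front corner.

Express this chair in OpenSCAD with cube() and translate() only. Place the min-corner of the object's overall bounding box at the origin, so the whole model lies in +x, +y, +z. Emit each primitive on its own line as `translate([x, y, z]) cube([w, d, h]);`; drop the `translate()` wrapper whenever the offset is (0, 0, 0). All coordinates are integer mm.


translate([0, 0, 448]) cube([475, 385, 24]);
cube([38, 38, 448]);
translate([437, 0, 0]) cube([38, 38, 448]);
translate([0, 347, 0]) cube([38, 38, 448]);
translate([437, 347, 0]) cube([38, 38, 448]);
translate([0, 355, 472]) cube([475, 30, 422]);
translate([0, 0, 661]) cube([34, 355, 34]);
translate([441, 0, 661]) cube([34, 355, 34]);
translate([0, 0, 472]) cube([34, 34, 189]);
translate([441, 0, 472]) cube([34, 34, 189]);


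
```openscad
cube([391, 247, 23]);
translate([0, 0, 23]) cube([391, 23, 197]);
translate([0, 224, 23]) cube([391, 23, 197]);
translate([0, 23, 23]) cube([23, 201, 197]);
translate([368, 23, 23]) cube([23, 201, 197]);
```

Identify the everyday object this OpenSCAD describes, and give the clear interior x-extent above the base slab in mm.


An open box. The internal width is 345 mm.

A 391×247 base slab with four walls standing on it — an open box. The base is 391 mm wide and the walls are 23 mm thick, so the internal width is 391 − 2 × 23 = 345 mm.
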